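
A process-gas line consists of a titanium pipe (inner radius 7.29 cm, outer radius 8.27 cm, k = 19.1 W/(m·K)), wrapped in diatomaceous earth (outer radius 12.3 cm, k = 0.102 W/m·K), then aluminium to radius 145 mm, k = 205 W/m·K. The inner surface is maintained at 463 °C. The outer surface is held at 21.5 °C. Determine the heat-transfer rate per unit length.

Treat each layer as a resistance in series:
  R'_titanium = ln(0.0827/0.0729)/(2πk) = 0.1261/(2π·19.1) = 0.001051 m·K/W
  R'_diatomaceous earth = ln(0.123/0.0827)/(2πk) = 0.3970/(2π·0.102) = 0.6194 m·K/W
  R'_aluminium = ln(0.145/0.123)/(2πk) = 0.1645/(2π·205) = 1.278×10^-4 m·K/W
ΣR = 0.001051 + 0.6194 + 1.278×10^-4 = 0.6206 m·K/W
Q' = ΔT/ΣR = (463 °C − 21.5 °C)/0.6206 = 711 W/m

Q' = 711 W/m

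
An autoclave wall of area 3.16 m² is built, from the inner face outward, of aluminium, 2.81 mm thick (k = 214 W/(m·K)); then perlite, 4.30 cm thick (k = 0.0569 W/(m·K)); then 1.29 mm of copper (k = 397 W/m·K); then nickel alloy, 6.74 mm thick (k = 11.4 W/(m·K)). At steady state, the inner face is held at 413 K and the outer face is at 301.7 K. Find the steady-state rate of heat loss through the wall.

Resistance network (inner→outer):
  R_aluminium = L/(kA) = 0.00281/(214·3.16) = 4.155×10^-6 K/W
  R_perlite = L/(kA) = 0.0430/(0.0569·3.16) = 0.2391 K/W
  R_copper = L/(kA) = 0.00129/(397·3.16) = 1.028×10^-6 K/W
  R_nickel alloy = L/(kA) = 0.00674/(11.4·3.16) = 1.871×10^-4 K/W
ΣR = 4.155×10^-6 + 0.2391 + 1.028×10^-6 + 1.871×10^-4 = 0.2393 K/W
Q = ΔT/ΣR = (413 K − 301.7 K)/0.2393 = 465 W

Q = 465 W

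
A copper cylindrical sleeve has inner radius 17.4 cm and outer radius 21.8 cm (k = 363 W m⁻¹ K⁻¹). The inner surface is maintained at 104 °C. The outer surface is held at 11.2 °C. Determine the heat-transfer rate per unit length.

Q' = 939 kW/m

Q' = 2πk·ΔT/ln(r₂/r₁) = 2π × 363 × 92.8 / ln(0.218/0.174) = 9.39×10^5 W/m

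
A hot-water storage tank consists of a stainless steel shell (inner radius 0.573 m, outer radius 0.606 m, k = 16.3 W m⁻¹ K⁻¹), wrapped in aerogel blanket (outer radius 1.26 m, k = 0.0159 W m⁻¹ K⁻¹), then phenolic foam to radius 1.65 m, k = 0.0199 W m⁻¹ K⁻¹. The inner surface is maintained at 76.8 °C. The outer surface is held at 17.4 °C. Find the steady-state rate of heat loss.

Q = 11.8 W

Series thermal resistances, inner to outer:
  R_stainless steel = (1/0.573 − 1/0.606)/(4πk) = 0.09504/(4π·16.3) = 4.640×10^-4 K/W
  R_aerogel blanket = (1/0.606 − 1/1.26)/(4πk) = 0.8565/(4π·0.0159) = 4.287 K/W
  R_phenolic foam = (1/1.26 − 1/1.65)/(4πk) = 0.1876/(4π·0.0199) = 0.7501 K/W
ΣR = 4.640×10^-4 + 4.287 + 0.7501 = 5.038 K/W
Q = ΔT/ΣR = (76.8 °C − 17.4 °C)/5.038 = 11.8 W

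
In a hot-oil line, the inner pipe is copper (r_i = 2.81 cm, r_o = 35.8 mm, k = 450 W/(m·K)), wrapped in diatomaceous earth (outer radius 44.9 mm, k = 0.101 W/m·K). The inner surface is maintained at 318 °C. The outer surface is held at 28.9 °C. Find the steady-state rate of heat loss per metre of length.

Q' = 810 W/m

Resistance network (inner→outer):
  R'_copper = ln(0.0358/0.0281)/(2πk) = 0.2422/(2π·450) = 8.565×10^-5 m·K/W
  R'_diatomaceous earth = ln(0.0449/0.0358)/(2πk) = 0.2265/(2π·0.101) = 0.3569 m·K/W
ΣR = 8.565×10^-5 + 0.3569 = 0.3570 m·K/W
Q' = ΔT/ΣR = (318 °C − 28.9 °C)/0.3570 = 810 W/m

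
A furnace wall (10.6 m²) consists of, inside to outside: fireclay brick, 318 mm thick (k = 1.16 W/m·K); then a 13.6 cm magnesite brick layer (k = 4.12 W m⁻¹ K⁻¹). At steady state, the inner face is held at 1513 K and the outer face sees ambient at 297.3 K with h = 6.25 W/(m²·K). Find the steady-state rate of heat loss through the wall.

Series thermal resistances, inner to outer:
  R_fireclay brick = L/(kA) = 0.318/(1.16·10.6) = 0.02586 K/W
  R_magnesite brick = L/(kA) = 0.136/(4.12·10.6) = 0.003114 K/W
  R_conv,out = 1/(hA) = 1/(6.25·10.6) = 0.01509 K/W
ΣR = 0.02586 + 0.003114 + 0.01509 = 0.04406 K/W
Q = ΔT/ΣR = (1513 K − 297.3 K)/0.04406 = 27600 W

Q = 27.6 kW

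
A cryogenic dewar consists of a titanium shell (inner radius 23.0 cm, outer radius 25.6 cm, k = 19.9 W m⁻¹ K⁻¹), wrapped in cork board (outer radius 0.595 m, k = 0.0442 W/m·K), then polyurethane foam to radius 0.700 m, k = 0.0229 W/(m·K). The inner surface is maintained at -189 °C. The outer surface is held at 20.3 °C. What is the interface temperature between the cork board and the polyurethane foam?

Treat each layer as a resistance in series:
  R_titanium = (1/0.230 − 1/0.256)/(4πk) = 0.4416/(4π·19.9) = 0.001766 K/W
  R_cork board = (1/0.256 − 1/0.595)/(4πk) = 2.226/(4π·0.0442) = 4.007 K/W
  R_polyurethane foam = (1/0.595 − 1/0.700)/(4πk) = 0.2521/(4π·0.0229) = 0.8761 K/W
ΣR = 0.001766 + 4.007 + 0.8761 = 4.885 K/W
Q = ΔT/ΣR = (-189 °C − 20.3 °C)/4.885 = -42.85 W
From the inner boundary to the cork board/polyurethane foam interface, ΣR_partial = 4.009 K/W.
T_interface = T_in − Q·ΣR_partial = -189 °C − (-42.85)(4.009) = -17.2 °C

T = -17.2 °C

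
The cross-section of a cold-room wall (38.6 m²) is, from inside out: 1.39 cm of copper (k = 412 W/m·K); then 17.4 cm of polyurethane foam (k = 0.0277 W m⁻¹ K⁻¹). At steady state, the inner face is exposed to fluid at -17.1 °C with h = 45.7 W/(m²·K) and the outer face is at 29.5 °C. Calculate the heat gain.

Treat each layer as a resistance in series:
  R_conv,in = 1/(hA) = 1/(45.7·38.6) = 5.669×10^-4 K/W
  R_copper = L/(kA) = 0.0139/(412·38.6) = 8.740×10^-7 K/W
  R_polyurethane foam = L/(kA) = 0.174/(0.0277·38.6) = 0.1627 K/W
ΣR = 5.669×10^-4 + 8.740×10^-7 + 0.1627 = 0.1633 K/W
Q = ΔT/ΣR = (-17.1 °C − 29.5 °C)/0.1633 = -285 W
(Negative Q ⇒ heat flows inward; heat gain = 285 W.)

Q = 285 W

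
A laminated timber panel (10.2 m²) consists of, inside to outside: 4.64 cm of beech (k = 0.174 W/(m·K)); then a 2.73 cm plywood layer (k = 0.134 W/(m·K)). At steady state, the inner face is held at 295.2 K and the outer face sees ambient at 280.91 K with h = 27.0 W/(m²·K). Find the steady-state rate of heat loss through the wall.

Q = 287 W

Series thermal resistances, inner to outer:
  R_beech = L/(kA) = 0.0464/(0.174·10.2) = 0.02614 K/W
  R_plywood = L/(kA) = 0.0273/(0.134·10.2) = 0.01997 K/W
  R_conv,out = 1/(hA) = 1/(27.0·10.2) = 0.003631 K/W
ΣR = 0.02614 + 0.01997 + 0.003631 = 0.04974 K/W
Q = ΔT/ΣR = (295.2 K − 280.91 K)/0.04974 = 287 W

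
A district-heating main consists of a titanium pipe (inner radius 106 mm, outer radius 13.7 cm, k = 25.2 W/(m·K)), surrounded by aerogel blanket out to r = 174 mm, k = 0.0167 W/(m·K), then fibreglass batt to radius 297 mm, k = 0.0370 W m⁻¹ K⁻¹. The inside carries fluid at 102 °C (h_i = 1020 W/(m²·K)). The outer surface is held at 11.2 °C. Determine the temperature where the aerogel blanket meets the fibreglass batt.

Resistance network (inner→outer):
  R'_conv,in = 1/(2πr h) = 1/(2π·0.106·1020) = 0.001472 m·K/W
  R'_titanium = ln(0.137/0.106)/(2πk) = 0.2565/(2π·25.2) = 0.001620 m·K/W
  R'_aerogel blanket = ln(0.174/0.137)/(2πk) = 0.2391/(2π·0.0167) = 2.278 m·K/W
  R'_fibreglass batt = ln(0.297/0.174)/(2πk) = 0.5347/(2π·0.0370) = 2.300 m·K/W
ΣR = 0.001472 + 0.001620 + 2.278 + 2.300 = 4.581 m·K/W
Q' = ΔT/ΣR = (102 °C − 11.2 °C)/4.581 = 19.82 W/m
From the inner boundary to the aerogel blanket/fibreglass batt interface, ΣR_partial = 2.281 m·K/W.
T_interface = T_in − Q'·ΣR_partial = 102 °C − (19.82)(2.281) = 56.8 °C

T = 56.8 °C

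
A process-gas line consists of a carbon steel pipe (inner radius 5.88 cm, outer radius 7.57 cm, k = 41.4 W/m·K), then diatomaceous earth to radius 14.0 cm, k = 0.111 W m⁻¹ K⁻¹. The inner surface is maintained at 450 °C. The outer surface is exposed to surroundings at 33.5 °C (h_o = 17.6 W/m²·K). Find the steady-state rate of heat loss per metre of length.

Series thermal resistances, inner to outer:
  R'_carbon steel = ln(0.0757/0.0588)/(2πk) = 0.2526/(2π·41.4) = 9.712×10^-4 m·K/W
  R'_diatomaceous earth = ln(0.140/0.0757)/(2πk) = 0.6149/(2π·0.111) = 0.8816 m·K/W
  R'_conv,out = 1/(2πr h) = 1/(2π·0.140·17.6) = 0.06459 m·K/W
ΣR = 9.712×10^-4 + 0.8816 + 0.06459 = 0.9472 m·K/W
Q' = ΔT/ΣR = (450 °C − 33.5 °C)/0.9472 = 440 W/m

Q' = 440 W/m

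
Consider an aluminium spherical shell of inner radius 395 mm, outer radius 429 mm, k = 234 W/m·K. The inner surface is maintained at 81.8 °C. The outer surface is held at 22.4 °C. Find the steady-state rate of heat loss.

Q = 8.71×10^5 W

Q = 4πk·ΔT/(1/r₁ − 1/r₂) = 4π × 234 × 59.4 / (1/0.395 − 1/0.429) = 8.71×10^5 W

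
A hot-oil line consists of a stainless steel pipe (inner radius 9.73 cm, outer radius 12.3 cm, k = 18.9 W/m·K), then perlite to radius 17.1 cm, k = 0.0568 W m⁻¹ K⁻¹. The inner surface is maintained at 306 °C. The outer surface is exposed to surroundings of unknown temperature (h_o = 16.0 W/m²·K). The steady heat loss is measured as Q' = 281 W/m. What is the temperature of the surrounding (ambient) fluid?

T_out = 29.7 °C

Sum the resistances:
  R'_stainless steel = ln(0.123/0.0973)/(2πk) = 0.2344/(2π·18.9) = 0.001974 m·K/W
  R'_perlite = ln(0.171/0.123)/(2πk) = 0.3295/(2π·0.0568) = 0.9232 m·K/W
  R'_conv,out = 1/(2πr h) = 1/(2π·0.171·16.0) = 0.05817 m·K/W
ΣR = 0.9834 m·K/W
ΔT = Q'·ΣR = 281 × 0.9834 = 276.3 K
Heat flows outward, so T_out = T_in − ΔT = 306 − 276.3 = 29.7 °C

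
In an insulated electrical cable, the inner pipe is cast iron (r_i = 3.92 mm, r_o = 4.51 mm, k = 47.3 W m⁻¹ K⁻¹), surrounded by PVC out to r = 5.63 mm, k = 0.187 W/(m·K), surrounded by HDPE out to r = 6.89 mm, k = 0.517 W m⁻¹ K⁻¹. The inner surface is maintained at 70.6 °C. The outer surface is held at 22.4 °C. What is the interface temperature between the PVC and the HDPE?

Treat each layer as a resistance in series:
  R'_cast iron = ln(0.00451/0.00392)/(2πk) = 0.1402/(2π·47.3) = 4.718×10^-4 m·K/W
  R'_PVC = ln(0.00563/0.00451)/(2πk) = 0.2218/(2π·0.187) = 0.1888 m·K/W
  R'_HDPE = ln(0.00689/0.00563)/(2πk) = 0.2020/(2π·0.517) = 0.06217 m·K/W
ΣR = 4.718×10^-4 + 0.1888 + 0.06217 = 0.2514 m·K/W
Q' = ΔT/ΣR = (70.6 °C − 22.4 °C)/0.2514 = 191.7 W/m
From the inner boundary to the PVC/HDPE interface, ΣR_partial = 0.1893 m·K/W.
T_interface = T_in − Q'·ΣR_partial = 70.6 °C − (191.7)(0.1893) = 34.3 °C

T = 34.3 °C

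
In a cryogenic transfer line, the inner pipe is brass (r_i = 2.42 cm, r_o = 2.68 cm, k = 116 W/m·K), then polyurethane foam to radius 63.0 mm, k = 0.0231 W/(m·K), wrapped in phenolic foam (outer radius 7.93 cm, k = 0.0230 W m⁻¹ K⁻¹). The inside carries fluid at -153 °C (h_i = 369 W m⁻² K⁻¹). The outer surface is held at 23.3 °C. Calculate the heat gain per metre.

Q' = 23.5 W/m

Resistance network (inner→outer):
  R'_conv,in = 1/(2πr h) = 1/(2π·0.0242·369) = 0.01782 m·K/W
  R'_brass = ln(0.0268/0.0242)/(2πk) = 0.1020/(2π·116) = 1.400×10^-4 m·K/W
  R'_polyurethane foam = ln(0.0630/0.0268)/(2πk) = 0.8547/(2π·0.0231) = 5.889 m·K/W
  R'_phenolic foam = ln(0.0793/0.0630)/(2πk) = 0.2301/(2π·0.0230) = 1.592 m·K/W
ΣR = 0.01782 + 1.400×10^-4 + 5.889 + 1.592 = 7.499 m·K/W
Q' = ΔT/ΣR = (-153 °C − 23.3 °C)/7.499 = -23.5 W/m
(Negative Q' ⇒ heat flows inward; heat gain = 23.5 W/m.)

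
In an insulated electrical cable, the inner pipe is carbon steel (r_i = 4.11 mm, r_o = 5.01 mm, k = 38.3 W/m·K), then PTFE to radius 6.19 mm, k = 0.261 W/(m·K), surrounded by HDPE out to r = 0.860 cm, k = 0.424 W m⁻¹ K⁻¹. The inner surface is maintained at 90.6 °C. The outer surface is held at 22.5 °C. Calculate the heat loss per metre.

Series thermal resistances, inner to outer:
  R'_carbon steel = ln(0.00501/0.00411)/(2πk) = 0.1980/(2π·38.3) = 8.228×10^-4 m·K/W
  R'_PTFE = ln(0.00619/0.00501)/(2πk) = 0.2115/(2π·0.261) = 0.1290 m·K/W
  R'_HDPE = ln(0.00860/0.00619)/(2πk) = 0.3288/(2π·0.424) = 0.1234 m·K/W
ΣR = 8.228×10^-4 + 0.1290 + 0.1234 = 0.2532 m·K/W
Q' = ΔT/ΣR = (90.6 °C − 22.5 °C)/0.2532 = 269 W/m

Q' = 269 W/m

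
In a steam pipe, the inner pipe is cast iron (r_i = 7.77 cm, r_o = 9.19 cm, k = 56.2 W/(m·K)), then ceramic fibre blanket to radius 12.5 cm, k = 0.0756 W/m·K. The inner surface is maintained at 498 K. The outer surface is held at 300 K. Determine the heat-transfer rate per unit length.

Series thermal resistances, inner to outer:
  R'_cast iron = ln(0.0919/0.0777)/(2πk) = 0.1678/(2π·56.2) = 4.753×10^-4 m·K/W
  R'_ceramic fibre blanket = ln(0.125/0.0919)/(2πk) = 0.3076/(2π·0.0756) = 0.6476 m·K/W
ΣR = 4.753×10^-4 + 0.6476 = 0.6481 m·K/W
Q' = ΔT/ΣR = (498 K − 300 K)/0.6481 = 306 W/m

Q' = 306 W/m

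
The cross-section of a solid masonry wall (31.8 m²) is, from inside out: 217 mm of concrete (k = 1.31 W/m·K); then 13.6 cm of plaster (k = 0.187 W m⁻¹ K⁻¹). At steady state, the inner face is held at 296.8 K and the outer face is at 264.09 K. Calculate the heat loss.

Q = 1160 W

Treat each layer as a resistance in series:
  R_concrete = L/(kA) = 0.217/(1.31·31.8) = 0.005209 K/W
  R_plaster = L/(kA) = 0.136/(0.187·31.8) = 0.02287 K/W
ΣR = 0.005209 + 0.02287 = 0.02808 K/W
Q = ΔT/ΣR = (296.8 K − 264.09 K)/0.02808 = 1160 W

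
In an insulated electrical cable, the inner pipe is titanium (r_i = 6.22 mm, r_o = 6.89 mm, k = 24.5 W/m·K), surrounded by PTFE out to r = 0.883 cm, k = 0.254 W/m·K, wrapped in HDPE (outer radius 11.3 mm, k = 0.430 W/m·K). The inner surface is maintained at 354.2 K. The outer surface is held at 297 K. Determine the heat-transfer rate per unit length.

Q' = 231 W/m

Resistance network (inner→outer):
  R'_titanium = ln(0.00689/0.00622)/(2πk) = 0.1023/(2π·24.5) = 6.646×10^-4 m·K/W
  R'_PTFE = ln(0.00883/0.00689)/(2πk) = 0.2481/(2π·0.254) = 0.1554 m·K/W
  R'_HDPE = ln(0.0113/0.00883)/(2πk) = 0.2466/(2π·0.430) = 0.09129 m·K/W
ΣR = 6.646×10^-4 + 0.1554 + 0.09129 = 0.2474 m·K/W
Q' = ΔT/ΣR = (354.2 K − 297 K)/0.2474 = 231 W/m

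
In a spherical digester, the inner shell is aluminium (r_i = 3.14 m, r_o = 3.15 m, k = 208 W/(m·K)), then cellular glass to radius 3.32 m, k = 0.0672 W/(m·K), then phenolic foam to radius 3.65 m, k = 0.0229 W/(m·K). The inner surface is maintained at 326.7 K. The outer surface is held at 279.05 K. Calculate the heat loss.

Q = 418 W

Series thermal resistances, inner to outer:
  R_aluminium = (1/3.14 − 1/3.15)/(4πk) = 0.001011/(4π·208) = 3.868×10^-7 K/W
  R_cellular glass = (1/3.15 − 1/3.32)/(4πk) = 0.01626/(4π·0.0672) = 0.01925 K/W
  R_phenolic foam = (1/3.32 − 1/3.65)/(4πk) = 0.02723/(4π·0.0229) = 0.09463 K/W
ΣR = 3.868×10^-7 + 0.01925 + 0.09463 = 0.1139 K/W
Q = ΔT/ΣR = (326.7 K − 279.05 K)/0.1139 = 418 W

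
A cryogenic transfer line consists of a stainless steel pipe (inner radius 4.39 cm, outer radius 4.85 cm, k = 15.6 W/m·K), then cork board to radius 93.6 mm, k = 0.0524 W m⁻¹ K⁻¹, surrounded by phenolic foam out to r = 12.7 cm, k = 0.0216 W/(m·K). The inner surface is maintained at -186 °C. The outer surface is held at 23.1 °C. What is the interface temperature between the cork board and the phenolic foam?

T = -87.6 °C

Treat each layer as a resistance in series:
  R'_stainless steel = ln(0.0485/0.0439)/(2πk) = 0.09965/(2π·15.6) = 0.001017 m·K/W
  R'_cork board = ln(0.0936/0.0485)/(2πk) = 0.6575/(2π·0.0524) = 1.997 m·K/W
  R'_phenolic foam = ln(0.127/0.0936)/(2πk) = 0.3052/(2π·0.0216) = 2.248 m·K/W
ΣR = 0.001017 + 1.997 + 2.248 = 4.246 m·K/W
Q' = ΔT/ΣR = (-186 °C − 23.1 °C)/4.246 = -49.25 W/m
From the inner boundary to the cork board/phenolic foam interface, ΣR_partial = 1.998 m·K/W.
T_interface = T_in − Q'·ΣR_partial = -186 °C − (-49.25)(1.998) = -87.6 °C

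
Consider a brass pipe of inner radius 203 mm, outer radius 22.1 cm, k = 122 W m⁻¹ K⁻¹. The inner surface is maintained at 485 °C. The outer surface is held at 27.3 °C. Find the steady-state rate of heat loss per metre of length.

Q' = 4130 kW/m

Q' = 2πk·ΔT/ln(r₂/r₁) = 2π × 122 × 457.7 / ln(0.221/0.203) = 4.13×10^6 W/m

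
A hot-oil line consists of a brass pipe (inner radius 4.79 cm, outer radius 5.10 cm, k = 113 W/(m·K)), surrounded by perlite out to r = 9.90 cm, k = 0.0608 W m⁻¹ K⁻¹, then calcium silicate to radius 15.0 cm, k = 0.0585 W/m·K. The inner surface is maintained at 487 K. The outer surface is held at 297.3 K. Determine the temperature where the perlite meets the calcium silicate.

Resistance network (inner→outer):
  R'_brass = ln(0.0510/0.0479)/(2πk) = 0.06271/(2π·113) = 8.832×10^-5 m·K/W
  R'_perlite = ln(0.0990/0.0510)/(2πk) = 0.6633/(2π·0.0608) = 1.736 m·K/W
  R'_calcium silicate = ln(0.150/0.0990)/(2πk) = 0.4155/(2π·0.0585) = 1.130 m·K/W
ΣR = 8.832×10^-5 + 1.736 + 1.130 = 2.866 m·K/W
Q' = ΔT/ΣR = (487 K − 297.3 K)/2.866 = 66.19 W/m
From the inner boundary to the perlite/calcium silicate interface, ΣR_partial = 1.736 m·K/W.
T_interface = T_in − Q'·ΣR_partial = 487 K − (66.19)(1.736) = 372.1 K

T = 372.1 K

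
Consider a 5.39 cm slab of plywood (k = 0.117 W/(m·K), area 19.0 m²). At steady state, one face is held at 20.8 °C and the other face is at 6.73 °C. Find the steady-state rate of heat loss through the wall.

Q = kA·ΔT/L = 0.117 × 19.0 × |20.8 °C − 6.73 °C| / 0.0539 = 580 W

Q = 580 W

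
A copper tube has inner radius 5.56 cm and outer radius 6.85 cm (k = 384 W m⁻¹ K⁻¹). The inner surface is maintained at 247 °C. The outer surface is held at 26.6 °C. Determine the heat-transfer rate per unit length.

Q' = 2πk·ΔT/ln(r₂/r₁) = 2π × 384 × 220.4 / ln(0.0685/0.0556) = 2.55×10^6 W/m

Q' = 2550 kW/m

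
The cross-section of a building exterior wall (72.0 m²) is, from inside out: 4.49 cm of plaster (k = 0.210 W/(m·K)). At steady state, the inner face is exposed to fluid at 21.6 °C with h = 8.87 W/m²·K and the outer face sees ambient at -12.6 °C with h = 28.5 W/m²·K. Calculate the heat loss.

Series thermal resistances, inner to outer:
  R_conv,in = 1/(hA) = 1/(8.87·72.0) = 0.001566 K/W
  R_plaster = L/(kA) = 0.0449/(0.210·72.0) = 0.002970 K/W
  R_conv,out = 1/(hA) = 1/(28.5·72.0) = 4.873×10^-4 K/W
ΣR = 0.001566 + 0.002970 + 4.873×10^-4 = 0.005023 K/W
Q = ΔT/ΣR = (21.6 °C − -12.6 °C)/0.005023 = 6810 W

Q = 6810 W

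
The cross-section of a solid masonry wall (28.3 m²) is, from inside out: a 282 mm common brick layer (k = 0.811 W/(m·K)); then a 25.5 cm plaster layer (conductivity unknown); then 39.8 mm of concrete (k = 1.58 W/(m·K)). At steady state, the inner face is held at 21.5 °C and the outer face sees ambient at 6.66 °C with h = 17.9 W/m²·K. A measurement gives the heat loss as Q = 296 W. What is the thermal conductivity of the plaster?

ΣR = ΔT/Q = |21.5 − 6.66|/296 = 0.05014 K/W
Known resistances:
  R_common brick = L/(kA) = 0.282/(0.811·28.3) = 0.01229 K/W
  R_concrete = L/(kA) = 0.0398/(1.58·28.3) = 8.901×10^-4 K/W
  R_conv,out = 1/(hA) = 1/(17.9·28.3) = 0.001974 K/W
R_plaster = ΣR − ΣR_known = 0.05014 − 0.01515 = 0.03499 K/W
L/(kA) = 0.03499 ⇒ k = 0.255/(0.03499·28.3) = 0.258 W/m·K

k = 0.258 W/m·K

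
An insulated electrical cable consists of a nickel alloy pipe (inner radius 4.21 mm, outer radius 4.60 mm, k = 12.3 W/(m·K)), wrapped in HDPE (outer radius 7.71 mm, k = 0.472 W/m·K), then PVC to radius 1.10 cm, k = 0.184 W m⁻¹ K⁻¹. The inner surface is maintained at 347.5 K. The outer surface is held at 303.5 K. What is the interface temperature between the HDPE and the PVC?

T = 331.5 K

Series thermal resistances, inner to outer:
  R'_nickel alloy = ln(0.00460/0.00421)/(2πk) = 0.08859/(2π·12.3) = 0.001146 m·K/W
  R'_HDPE = ln(0.00771/0.00460)/(2πk) = 0.5165/(2π·0.472) = 0.1741 m·K/W
  R'_PVC = ln(0.0110/0.00771)/(2πk) = 0.3554/(2π·0.184) = 0.3074 m·K/W
ΣR = 0.001146 + 0.1741 + 0.3074 = 0.4826 m·K/W
Q' = ΔT/ΣR = (347.5 K − 303.5 K)/0.4826 = 91.17 W/m
From the inner boundary to the HDPE/PVC interface, ΣR_partial = 0.1752 m·K/W.
T_interface = T_in − Q'·ΣR_partial = 347.5 K − (91.17)(0.1752) = 331.5 K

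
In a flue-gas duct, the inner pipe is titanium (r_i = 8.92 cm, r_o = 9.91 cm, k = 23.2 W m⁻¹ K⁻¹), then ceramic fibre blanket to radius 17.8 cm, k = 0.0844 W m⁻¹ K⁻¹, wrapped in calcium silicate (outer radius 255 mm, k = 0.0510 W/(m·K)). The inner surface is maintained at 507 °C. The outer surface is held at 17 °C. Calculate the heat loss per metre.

Resistance network (inner→outer):
  R'_titanium = ln(0.0991/0.0892)/(2πk) = 0.1052/(2π·23.2) = 7.220×10^-4 m·K/W
  R'_ceramic fibre blanket = ln(0.178/0.0991)/(2πk) = 0.5857/(2π·0.0844) = 1.104 m·K/W
  R'_calcium silicate = ln(0.255/0.178)/(2πk) = 0.3595/(2π·0.0510) = 1.122 m·K/W
ΣR = 7.220×10^-4 + 1.104 + 1.122 = 2.227 m·K/W
Q' = ΔT/ΣR = (507 °C − 17 °C)/2.227 = 220 W/m

Q' = 220 W/m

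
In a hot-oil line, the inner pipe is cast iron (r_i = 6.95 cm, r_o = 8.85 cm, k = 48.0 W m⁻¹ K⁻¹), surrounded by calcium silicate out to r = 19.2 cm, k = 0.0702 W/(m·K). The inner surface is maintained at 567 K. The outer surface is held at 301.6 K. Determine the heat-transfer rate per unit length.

Resistance network (inner→outer):
  R'_cast iron = ln(0.0885/0.0695)/(2πk) = 0.2417/(2π·48.0) = 8.013×10^-4 m·K/W
  R'_calcium silicate = ln(0.192/0.0885)/(2πk) = 0.7745/(2π·0.0702) = 1.756 m·K/W
ΣR = 8.013×10^-4 + 1.756 = 1.757 m·K/W
Q' = ΔT/ΣR = (567 K − 301.6 K)/1.757 = 151 W/m

Q' = 151 W/m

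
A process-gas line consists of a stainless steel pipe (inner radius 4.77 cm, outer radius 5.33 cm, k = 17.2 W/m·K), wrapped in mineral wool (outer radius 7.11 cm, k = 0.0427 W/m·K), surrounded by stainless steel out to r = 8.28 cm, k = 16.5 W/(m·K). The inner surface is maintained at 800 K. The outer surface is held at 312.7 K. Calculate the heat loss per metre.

Treat each layer as a resistance in series:
  R'_stainless steel = ln(0.0533/0.0477)/(2πk) = 0.1110/(2π·17.2) = 0.001027 m·K/W
  R'_mineral wool = ln(0.0711/0.0533)/(2πk) = 0.2882/(2π·0.0427) = 1.074 m·K/W
  R'_stainless steel = ln(0.0828/0.0711)/(2πk) = 0.1523/(2π·16.5) = 0.001469 m·K/W
ΣR = 0.001027 + 1.074 + 0.001469 = 1.076 m·K/W
Q' = ΔT/ΣR = (800 K − 312.7 K)/1.076 = 453 W/m

Q' = 453 W/m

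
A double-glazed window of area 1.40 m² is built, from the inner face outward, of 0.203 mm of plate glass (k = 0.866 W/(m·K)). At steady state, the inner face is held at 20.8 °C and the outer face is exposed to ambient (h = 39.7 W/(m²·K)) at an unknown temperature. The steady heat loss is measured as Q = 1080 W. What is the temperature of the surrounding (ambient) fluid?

Series resistances:
  R_plate glass = L/(kA) = 2.03×10^-4/(0.866·1.40) = 1.674×10^-4 K/W
  R_conv,out = 1/(hA) = 1/(39.7·1.40) = 0.01799 K/W
ΣR = 0.01816 K/W
ΔT = Q·ΣR = 1080 × 0.01816 = 19.61 K
Heat flows outward, so T_out = T_in − ΔT = 20.8 − 19.61 = 1.19 °C

T_out = 1.19 °C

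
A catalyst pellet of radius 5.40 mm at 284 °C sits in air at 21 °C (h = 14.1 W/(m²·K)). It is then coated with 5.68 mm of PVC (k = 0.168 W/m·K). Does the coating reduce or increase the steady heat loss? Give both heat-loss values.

increases: 1.36 → 2.89 W

Critical radius for a sphere: r_cr = 2k/h = 0.0238 m = 2.38 cm.
Outer radius after coating: r₂ = 0.00540 + 0.00568 = 0.01108 m.
Since r₁ < r_cr and r₂ ≤ r_cr, the coating moves toward the maximum at r_cr — heat loss rises.
Bare: R = 1/(4πr₁²h) = 193.5 K/W; Q = 263/193.5 = 1.36 W.
Coated: R = R_cond + R_conv = 90.94 K/W; Q = 263/90.94 = 2.89 W.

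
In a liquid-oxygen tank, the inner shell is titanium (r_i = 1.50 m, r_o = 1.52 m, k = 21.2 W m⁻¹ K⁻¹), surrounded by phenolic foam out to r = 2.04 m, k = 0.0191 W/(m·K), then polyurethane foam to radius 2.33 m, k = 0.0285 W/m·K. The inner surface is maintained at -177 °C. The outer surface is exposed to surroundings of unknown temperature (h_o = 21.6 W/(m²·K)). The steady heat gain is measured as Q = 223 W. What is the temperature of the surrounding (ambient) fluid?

Sum the resistances:
  R_titanium = (1/1.50 − 1/1.52)/(4πk) = 0.008772/(4π·21.2) = 3.293×10^-5 K/W
  R_phenolic foam = (1/1.52 − 1/2.04)/(4πk) = 0.1677/(4π·0.0191) = 0.6987 K/W
  R_polyurethane foam = (1/2.04 − 1/2.33)/(4πk) = 0.06101/(4π·0.0285) = 0.1704 K/W
  R_conv,out = 1/(4πr²h) = 1/(4π·2.33²·21.6) = 6.786×10^-4 K/W
ΣR = 0.8698 K/W
ΔT = Q·ΣR = 223 × 0.8698 = 194.0 K
Heat flows inward, so T_out = T_in + ΔT = -177 + 194.0 = 17.0 °C

T_out = 17.0 °C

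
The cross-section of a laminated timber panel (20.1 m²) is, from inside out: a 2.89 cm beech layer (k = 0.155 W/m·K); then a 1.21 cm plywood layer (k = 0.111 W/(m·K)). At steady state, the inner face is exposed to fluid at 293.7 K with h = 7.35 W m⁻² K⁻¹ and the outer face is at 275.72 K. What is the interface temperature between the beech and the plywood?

Resistance network (inner→outer):
  R_conv,in = 1/(hA) = 1/(7.35·20.1) = 0.006769 K/W
  R_beech = L/(kA) = 0.0289/(0.155·20.1) = 0.009276 K/W
  R_plywood = L/(kA) = 0.0121/(0.111·20.1) = 0.005423 K/W
ΣR = 0.006769 + 0.009276 + 0.005423 = 0.02147 K/W
Q = ΔT/ΣR = (293.7 K − 275.72 K)/0.02147 = 837.4 W
From the inner boundary to the beech/plywood interface, ΣR_partial = 0.01605 K/W.
T_interface = T_in − Q·ΣR_partial = 293.7 K − (837.4)(0.01605) = 280.26 K

T = 280.26 K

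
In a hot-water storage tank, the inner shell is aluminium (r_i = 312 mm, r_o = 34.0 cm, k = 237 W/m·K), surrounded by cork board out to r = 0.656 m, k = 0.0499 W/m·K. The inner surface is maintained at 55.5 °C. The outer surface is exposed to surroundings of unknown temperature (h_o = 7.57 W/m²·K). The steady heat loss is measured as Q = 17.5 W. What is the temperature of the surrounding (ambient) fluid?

T_out = 15.5 °C

Series resistances:
  R_aluminium = (1/0.312 − 1/0.340)/(4πk) = 0.2640/(4π·237) = 8.863×10^-5 K/W
  R_cork board = (1/0.340 − 1/0.656)/(4πk) = 1.417/(4π·0.0499) = 2.259 K/W
  R_conv,out = 1/(4πr²h) = 1/(4π·0.656²·7.57) = 0.02443 K/W
ΣR = 2.284 K/W
ΔT = Q·ΣR = 17.5 × 2.284 = 39.97 K
Heat flows outward, so T_out = T_in − ΔT = 55.5 − 39.97 = 15.5 °C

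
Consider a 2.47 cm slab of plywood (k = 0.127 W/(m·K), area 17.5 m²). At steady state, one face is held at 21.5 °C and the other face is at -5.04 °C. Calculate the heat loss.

Q = kA·ΔT/L = 0.127 × 17.5 × |21.5 °C − -5.04 °C| / 0.0247 = 2390 W

Q = 2390 W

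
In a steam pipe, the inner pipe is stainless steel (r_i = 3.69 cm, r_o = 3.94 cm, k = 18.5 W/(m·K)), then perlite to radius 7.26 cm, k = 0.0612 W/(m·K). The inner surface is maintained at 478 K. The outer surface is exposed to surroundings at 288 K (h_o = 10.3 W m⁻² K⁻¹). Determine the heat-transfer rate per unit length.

Treat each layer as a resistance in series:
  R'_stainless steel = ln(0.0394/0.0369)/(2πk) = 0.06555/(2π·18.5) = 5.640×10^-4 m·K/W
  R'_perlite = ln(0.0726/0.0394)/(2πk) = 0.6112/(2π·0.0612) = 1.589 m·K/W
  R'_conv,out = 1/(2πr h) = 1/(2π·0.0726·10.3) = 0.2128 m·K/W
ΣR = 5.640×10^-4 + 1.589 + 0.2128 = 1.802 m·K/W
Q' = ΔT/ΣR = (478 K − 288 K)/1.802 = 105 W/m

Q' = 105 W/m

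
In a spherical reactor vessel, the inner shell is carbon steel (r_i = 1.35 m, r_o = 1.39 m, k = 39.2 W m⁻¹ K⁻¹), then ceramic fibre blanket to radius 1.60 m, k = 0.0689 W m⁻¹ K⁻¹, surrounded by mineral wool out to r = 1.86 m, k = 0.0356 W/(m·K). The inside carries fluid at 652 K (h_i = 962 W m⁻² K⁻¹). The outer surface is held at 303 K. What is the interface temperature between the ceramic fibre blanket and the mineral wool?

T = 527 K

Series thermal resistances, inner to outer:
  R_conv,in = 1/(4πr²h) = 1/(4π·1.35²·962) = 4.539×10^-5 K/W
  R_carbon steel = (1/1.35 − 1/1.39)/(4πk) = 0.02132/(4π·39.2) = 4.327×10^-5 K/W
  R_ceramic fibre blanket = (1/1.39 − 1/1.60)/(4πk) = 0.09442/(4π·0.0689) = 0.1091 K/W
  R_mineral wool = (1/1.60 − 1/1.86)/(4πk) = 0.08737/(4π·0.0356) = 0.1953 K/W
ΣR = 4.539×10^-5 + 4.327×10^-5 + 0.1091 + 0.1953 = 0.3045 K/W
Q = ΔT/ΣR = (652 K − 303 K)/0.3045 = 1146 W
From the inner boundary to the ceramic fibre blanket/mineral wool interface, ΣR_partial = 0.1092 K/W.
T_interface = T_in − Q·ΣR_partial = 652 K − (1146)(0.1092) = 527 K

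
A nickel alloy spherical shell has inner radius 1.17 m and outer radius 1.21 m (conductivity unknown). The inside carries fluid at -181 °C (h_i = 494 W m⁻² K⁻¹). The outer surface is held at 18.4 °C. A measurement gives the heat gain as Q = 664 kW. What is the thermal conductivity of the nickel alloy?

k = 12.3 W/m·K

ΣR = ΔT/Q = |-181 − 18.4|/6.64×10^5 = 3.003×10^-4 K/W
Known resistances:
  R_conv,in = 1/(4πr²h) = 1/(4π·1.17²·494) = 1.177×10^-4 K/W
R_nickel alloy = ΣR − ΣR_known = 3.003×10^-4 − 1.177×10^-4 = 1.826×10^-4 K/W
(1/r₁−1/r₂)/(4πk) = 1.826×10^-4 ⇒ k = 0.02825/(4π·1.826×10^-4) = 12.3 W/m·K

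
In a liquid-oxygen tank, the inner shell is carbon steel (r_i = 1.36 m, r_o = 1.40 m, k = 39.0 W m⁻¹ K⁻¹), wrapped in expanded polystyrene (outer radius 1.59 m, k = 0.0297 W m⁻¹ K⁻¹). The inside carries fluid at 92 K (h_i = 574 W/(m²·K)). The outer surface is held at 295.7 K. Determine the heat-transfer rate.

Q = 890 W

Resistance network (inner→outer):
  R_conv,in = 1/(4πr²h) = 1/(4π·1.36²·574) = 7.495×10^-5 K/W
  R_carbon steel = (1/1.36 − 1/1.40)/(4πk) = 0.02101/(4π·39.0) = 4.287×10^-5 K/W
  R_expanded polystyrene = (1/1.40 − 1/1.59)/(4πk) = 0.08535/(4π·0.0297) = 0.2287 K/W
ΣR = 7.495×10^-5 + 4.287×10^-5 + 0.2287 = 0.2288 K/W
Q = ΔT/ΣR = (92 K − 295.7 K)/0.2288 = -890 W
(Negative Q ⇒ heat flows inward; heat gain = 890 W.)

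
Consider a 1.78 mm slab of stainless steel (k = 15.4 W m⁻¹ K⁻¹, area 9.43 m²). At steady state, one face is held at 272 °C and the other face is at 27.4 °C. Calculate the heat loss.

Q = 20000 kW

Q = kA·ΔT/L = 15.4 × 9.43 × |272 °C − 27.4 °C| / 0.00178 = 2.00×10^7 W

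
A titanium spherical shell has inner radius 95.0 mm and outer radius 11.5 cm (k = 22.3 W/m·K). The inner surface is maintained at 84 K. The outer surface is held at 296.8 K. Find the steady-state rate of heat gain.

Q = 4πk·ΔT/(1/r₁ − 1/r₂) = 4π × 22.3 × 212.8 / (1/0.0950 − 1/0.115) = 32600 W

Q = 32.6 kW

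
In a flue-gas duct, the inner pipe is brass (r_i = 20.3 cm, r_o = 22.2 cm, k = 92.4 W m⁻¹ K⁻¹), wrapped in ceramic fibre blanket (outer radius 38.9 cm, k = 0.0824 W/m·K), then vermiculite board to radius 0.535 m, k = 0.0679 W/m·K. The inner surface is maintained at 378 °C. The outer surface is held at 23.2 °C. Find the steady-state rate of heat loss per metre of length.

Series thermal resistances, inner to outer:
  R'_brass = ln(0.222/0.203)/(2πk) = 0.08947/(2π·92.4) = 1.541×10^-4 m·K/W
  R'_ceramic fibre blanket = ln(0.389/0.222)/(2πk) = 0.5609/(2π·0.0824) = 1.083 m·K/W
  R'_vermiculite board = ln(0.535/0.389)/(2πk) = 0.3187/(2π·0.0679) = 0.7470 m·K/W
ΣR = 1.541×10^-4 + 1.083 + 0.7470 = 1.830 m·K/W
Q' = ΔT/ΣR = (378 °C − 23.2 °C)/1.830 = 194 W/m

Q' = 194 W/m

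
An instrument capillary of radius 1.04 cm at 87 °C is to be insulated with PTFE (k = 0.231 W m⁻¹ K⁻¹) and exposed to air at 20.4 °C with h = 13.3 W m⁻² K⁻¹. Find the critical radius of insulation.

For a cylinder, r_cr = k_ins/h = 0.231/13.3 = 0.0174 m = 1.74 cm

r_cr = 1.74 cm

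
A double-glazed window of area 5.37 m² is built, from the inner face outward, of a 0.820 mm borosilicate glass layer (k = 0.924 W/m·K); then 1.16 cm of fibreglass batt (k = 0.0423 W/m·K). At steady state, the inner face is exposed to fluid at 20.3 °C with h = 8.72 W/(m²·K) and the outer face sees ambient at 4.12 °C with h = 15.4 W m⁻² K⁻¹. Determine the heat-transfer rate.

Q = 191 W

Resistance network (inner→outer):
  R_conv,in = 1/(hA) = 1/(8.72·5.37) = 0.02136 K/W
  R_borosilicate glass = L/(kA) = 8.20×10^-4/(0.924·5.37) = 1.653×10^-4 K/W
  R_fibreglass batt = L/(kA) = 0.0116/(0.0423·5.37) = 0.05107 K/W
  R_conv,out = 1/(hA) = 1/(15.4·5.37) = 0.01209 K/W
ΣR = 0.02136 + 1.653×10^-4 + 0.05107 + 0.01209 = 0.08469 K/W
Q = ΔT/ΣR = (20.3 °C − 4.12 °C)/0.08469 = 191 W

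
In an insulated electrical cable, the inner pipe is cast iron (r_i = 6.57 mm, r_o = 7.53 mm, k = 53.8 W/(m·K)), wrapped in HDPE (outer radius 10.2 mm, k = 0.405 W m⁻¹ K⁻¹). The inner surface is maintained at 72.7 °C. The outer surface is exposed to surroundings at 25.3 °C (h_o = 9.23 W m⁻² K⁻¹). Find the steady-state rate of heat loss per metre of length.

Q' = 26.2 W/m

Resistance network (inner→outer):
  R'_cast iron = ln(0.00753/0.00657)/(2πk) = 0.1364/(2π·53.8) = 4.035×10^-4 m·K/W
  R'_HDPE = ln(0.0102/0.00753)/(2πk) = 0.3035/(2π·0.405) = 0.1193 m·K/W
  R'_conv,out = 1/(2πr h) = 1/(2π·0.0102·9.23) = 1.691 m·K/W
ΣR = 4.035×10^-4 + 0.1193 + 1.691 = 1.811 m·K/W
Q' = ΔT/ΣR = (72.7 °C − 25.3 °C)/1.811 = 26.2 W/m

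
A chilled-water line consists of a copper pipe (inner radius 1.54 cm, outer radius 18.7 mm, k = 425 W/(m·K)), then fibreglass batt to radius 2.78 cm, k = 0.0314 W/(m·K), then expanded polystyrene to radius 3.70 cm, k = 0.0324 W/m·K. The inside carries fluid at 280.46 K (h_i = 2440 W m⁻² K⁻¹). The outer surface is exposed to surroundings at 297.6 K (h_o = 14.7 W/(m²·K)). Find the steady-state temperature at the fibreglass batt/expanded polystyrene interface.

Series thermal resistances, inner to outer:
  R'_conv,in = 1/(2πr h) = 1/(2π·0.0154·2440) = 0.004236 m·K/W
  R'_copper = ln(0.0187/0.0154)/(2πk) = 0.1942/(2π·425) = 7.271×10^-5 m·K/W
  R'_fibreglass batt = ln(0.0278/0.0187)/(2πk) = 0.3965/(2π·0.0314) = 2.010 m·K/W
  R'_expanded polystyrene = ln(0.0370/0.0278)/(2πk) = 0.2859/(2π·0.0324) = 1.404 m·K/W
  R'_conv,out = 1/(2πr h) = 1/(2π·0.0370·14.7) = 0.2926 m·K/W
ΣR = 0.004236 + 7.271×10^-5 + 2.010 + 1.404 + 0.2926 = 3.711 m·K/W
Q' = ΔT/ΣR = (280.46 K − 297.6 K)/3.711 = -4.619 W/m
From the inner boundary to the fibreglass batt/expanded polystyrene interface, ΣR_partial = 2.014 m·K/W.
T_interface = T_in − Q'·ΣR_partial = 280.46 K − (-4.619)(2.014) = 289.8 K

T = 289.8 K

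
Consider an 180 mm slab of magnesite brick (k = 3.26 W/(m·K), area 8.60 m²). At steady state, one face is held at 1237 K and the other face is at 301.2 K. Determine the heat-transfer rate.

Q = kA·ΔT/L = 3.26 × 8.60 × |1237 K − 301.2 K| / 0.180 = 1.46×10^5 W

Q = 1.46×10^5 W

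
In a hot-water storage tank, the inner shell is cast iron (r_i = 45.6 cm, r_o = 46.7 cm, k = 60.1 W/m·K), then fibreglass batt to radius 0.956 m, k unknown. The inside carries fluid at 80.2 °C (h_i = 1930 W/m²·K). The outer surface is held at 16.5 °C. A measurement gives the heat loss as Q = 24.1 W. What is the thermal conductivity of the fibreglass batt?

ΣR = ΔT/Q = |80.2 − 16.5|/24.1 = 2.643 K/W
Known resistances:
  R_conv,in = 1/(4πr²h) = 1/(4π·0.456²·1930) = 1.983×10^-4 K/W
  R_cast iron = (1/0.456 − 1/0.467)/(4πk) = 0.05165/(4π·60.1) = 6.840×10^-5 K/W
R_fibreglass batt = ΣR − ΣR_known = 2.643 − 2.667×10^-4 = 2.643 K/W
(1/r₁−1/r₂)/(4πk) = 2.643 ⇒ k = 1.095/(4π·2.643) = 0.0330 W/m·K

k = 0.0330 W/m·K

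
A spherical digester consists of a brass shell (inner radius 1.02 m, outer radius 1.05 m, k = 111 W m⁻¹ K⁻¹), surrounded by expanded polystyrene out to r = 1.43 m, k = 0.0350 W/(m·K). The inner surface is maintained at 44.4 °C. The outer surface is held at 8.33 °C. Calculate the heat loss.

Treat each layer as a resistance in series:
  R_brass = (1/1.02 − 1/1.05)/(4πk) = 0.02801/(4π·111) = 2.008×10^-5 K/W
  R_expanded polystyrene = (1/1.05 − 1/1.43)/(4πk) = 0.2531/(4π·0.0350) = 0.5754 K/W
ΣR = 2.008×10^-5 + 0.5754 = 0.5754 K/W
Q = ΔT/ΣR = (44.4 °C − 8.33 °C)/0.5754 = 62.7 W

Q = 62.7 W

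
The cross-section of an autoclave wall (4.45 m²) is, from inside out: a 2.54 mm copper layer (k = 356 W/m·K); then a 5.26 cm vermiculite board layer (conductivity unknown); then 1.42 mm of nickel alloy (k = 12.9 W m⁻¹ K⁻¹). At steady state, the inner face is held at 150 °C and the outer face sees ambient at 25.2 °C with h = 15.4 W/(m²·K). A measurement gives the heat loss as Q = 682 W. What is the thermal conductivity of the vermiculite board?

k = 0.0702 W/m·K

ΣR = ΔT/Q = |150 − 25.2|/682 = 0.1830 K/W
Known resistances:
  R_copper = L/(kA) = 0.00254/(356·4.45) = 1.603×10^-6 K/W
  R_nickel alloy = L/(kA) = 0.00142/(12.9·4.45) = 2.474×10^-5 K/W
  R_conv,out = 1/(hA) = 1/(15.4·4.45) = 0.01459 K/W
R_vermiculite board = ΣR − ΣR_known = 0.1830 − 0.01462 = 0.1684 K/W
L/(kA) = 0.1684 ⇒ k = 0.0526/(0.1684·4.45) = 0.0702 W/m·K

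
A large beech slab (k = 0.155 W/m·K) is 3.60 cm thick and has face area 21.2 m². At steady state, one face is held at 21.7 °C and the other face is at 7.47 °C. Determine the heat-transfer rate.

Q = 1300 W

Q = kA·ΔT/L = 0.155 × 21.2 × |21.7 °C − 7.47 °C| / 0.0360 = 1300 W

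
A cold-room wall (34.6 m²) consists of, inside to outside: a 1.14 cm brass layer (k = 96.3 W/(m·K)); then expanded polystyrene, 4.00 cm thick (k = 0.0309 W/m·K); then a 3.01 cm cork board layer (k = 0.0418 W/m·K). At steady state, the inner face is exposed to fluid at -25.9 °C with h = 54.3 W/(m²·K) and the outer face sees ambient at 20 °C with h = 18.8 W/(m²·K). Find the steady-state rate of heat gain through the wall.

Treat each layer as a resistance in series:
  R_conv,in = 1/(hA) = 1/(54.3·34.6) = 5.323×10^-4 K/W
  R_brass = L/(kA) = 0.0114/(96.3·34.6) = 3.421×10^-6 K/W
  R_expanded polystyrene = L/(kA) = 0.0400/(0.0309·34.6) = 0.03741 K/W
  R_cork board = L/(kA) = 0.0301/(0.0418·34.6) = 0.02081 K/W
  R_conv,out = 1/(hA) = 1/(18.8·34.6) = 0.001537 K/W
ΣR = 5.323×10^-4 + 3.421×10^-6 + 0.03741 + 0.02081 + 0.001537 = 0.06029 K/W
Q = ΔT/ΣR = (-25.9 °C − 20 °C)/0.06029 = -761 W
(Negative Q ⇒ heat flows inward; heat gain = 761 W.)

Q = 761 W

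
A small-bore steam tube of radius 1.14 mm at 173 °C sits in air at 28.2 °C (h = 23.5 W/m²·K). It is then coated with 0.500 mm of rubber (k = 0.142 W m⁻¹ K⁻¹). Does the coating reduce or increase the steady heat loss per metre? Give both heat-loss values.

Critical radius for a cylinder: r_cr = k/h = 0.00604 m = 0.604 cm.
Outer radius after coating: r₂ = 0.00114 + 5.00×10^-4 = 0.001640 m.
Since r₁ < r_cr and r₂ ≤ r_cr, the coating moves toward the maximum at r_cr — heat loss rises.
Bare: R = 1/(2πr₁h) = 5.941 m·K/W; Q = 144.8/5.941 = 24.4 W/m.
Coated: R = R_cond + R_conv = 4.537 m·K/W; Q = 144.8/4.537 = 31.9 W/m.

increases: 24.4 → 31.9 W/m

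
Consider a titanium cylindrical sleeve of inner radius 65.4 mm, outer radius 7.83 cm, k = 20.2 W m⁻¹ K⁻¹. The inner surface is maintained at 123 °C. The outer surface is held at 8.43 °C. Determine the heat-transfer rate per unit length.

Q' = 80.8 kW/m

Q' = 2πk·ΔT/ln(r₂/r₁) = 2π × 20.2 × 114.57 / ln(0.0783/0.0654) = 80800 W/m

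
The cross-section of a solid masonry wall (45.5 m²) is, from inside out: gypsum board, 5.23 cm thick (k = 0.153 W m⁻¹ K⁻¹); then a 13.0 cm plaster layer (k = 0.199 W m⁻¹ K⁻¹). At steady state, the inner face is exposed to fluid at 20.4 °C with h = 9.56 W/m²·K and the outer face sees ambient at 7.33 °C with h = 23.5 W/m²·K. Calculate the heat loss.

Resistance network (inner→outer):
  R_conv,in = 1/(hA) = 1/(9.56·45.5) = 0.002299 K/W
  R_gypsum board = L/(kA) = 0.0523/(0.153·45.5) = 0.007513 K/W
  R_plaster = L/(kA) = 0.130/(0.199·45.5) = 0.01436 K/W
  R_conv,out = 1/(hA) = 1/(23.5·45.5) = 9.352×10^-4 K/W
ΣR = 0.002299 + 0.007513 + 0.01436 + 9.352×10^-4 = 0.02511 K/W
Q = ΔT/ΣR = (20.4 °C − 7.33 °C)/0.02511 = 521 W

Q = 521 W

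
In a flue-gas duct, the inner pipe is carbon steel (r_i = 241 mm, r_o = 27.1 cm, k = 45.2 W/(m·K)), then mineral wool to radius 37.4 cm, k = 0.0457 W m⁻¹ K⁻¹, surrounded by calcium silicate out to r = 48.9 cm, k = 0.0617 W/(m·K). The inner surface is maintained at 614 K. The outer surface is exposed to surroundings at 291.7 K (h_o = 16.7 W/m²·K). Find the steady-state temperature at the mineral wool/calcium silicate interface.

Treat each layer as a resistance in series:
  R'_carbon steel = ln(0.271/0.241)/(2πk) = 0.1173/(2π·45.2) = 4.131×10^-4 m·K/W
  R'_mineral wool = ln(0.374/0.271)/(2πk) = 0.3221/(2π·0.0457) = 1.122 m·K/W
  R'_calcium silicate = ln(0.489/0.374)/(2πk) = 0.2681/(2π·0.0617) = 0.6916 m·K/W
  R'_conv,out = 1/(2πr h) = 1/(2π·0.489·16.7) = 0.01949 m·K/W
ΣR = 4.131×10^-4 + 1.122 + 0.6916 + 0.01949 = 1.834 m·K/W
Q' = ΔT/ΣR = (614 K − 291.7 K)/1.834 = 175.7 W/m
From the inner boundary to the mineral wool/calcium silicate interface, ΣR_partial = 1.122 m·K/W.
T_interface = T_in − Q'·ΣR_partial = 614 K − (175.7)(1.122) = 417 K

T = 417 K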